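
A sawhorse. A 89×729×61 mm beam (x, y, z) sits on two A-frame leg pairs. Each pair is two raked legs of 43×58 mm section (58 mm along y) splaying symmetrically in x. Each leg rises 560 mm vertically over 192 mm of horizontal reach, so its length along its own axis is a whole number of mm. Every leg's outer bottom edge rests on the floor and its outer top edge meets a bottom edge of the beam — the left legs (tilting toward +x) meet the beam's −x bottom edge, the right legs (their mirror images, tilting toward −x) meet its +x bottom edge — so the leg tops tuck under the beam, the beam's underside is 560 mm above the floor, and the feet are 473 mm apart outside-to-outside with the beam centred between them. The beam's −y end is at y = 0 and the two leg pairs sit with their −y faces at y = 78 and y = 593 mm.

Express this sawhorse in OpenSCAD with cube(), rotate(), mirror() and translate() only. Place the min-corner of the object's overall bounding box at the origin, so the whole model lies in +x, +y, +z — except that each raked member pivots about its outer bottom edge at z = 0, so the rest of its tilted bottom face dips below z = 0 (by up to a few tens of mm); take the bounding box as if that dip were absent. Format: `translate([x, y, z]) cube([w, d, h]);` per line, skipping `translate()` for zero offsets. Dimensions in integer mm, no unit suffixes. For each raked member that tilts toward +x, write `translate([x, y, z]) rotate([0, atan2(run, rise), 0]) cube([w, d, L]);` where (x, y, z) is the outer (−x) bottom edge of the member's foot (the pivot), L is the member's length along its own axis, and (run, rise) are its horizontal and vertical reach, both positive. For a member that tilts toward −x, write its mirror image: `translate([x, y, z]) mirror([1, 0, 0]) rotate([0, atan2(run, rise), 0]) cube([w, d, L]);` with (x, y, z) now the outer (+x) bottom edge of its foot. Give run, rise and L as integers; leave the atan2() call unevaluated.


translate([192, 0, 560]) cube([89, 729, 61]);
translate([0, 78, 0]) rotate([0, atan2(192, 560), 0]) cube([43, 58, 592]);
translate([473, 78, 0]) mirror([1, 0, 0]) rotate([0, atan2(192, 560), 0]) cube([43, 58, 592]);
translate([0, 593, 0]) rotate([0, atan2(192, 560), 0]) cube([43, 58, 592]);
translate([473, 593, 0]) mirror([1, 0, 0]) rotate([0, atan2(192, 560), 0]) cube([43, 58, 592]);


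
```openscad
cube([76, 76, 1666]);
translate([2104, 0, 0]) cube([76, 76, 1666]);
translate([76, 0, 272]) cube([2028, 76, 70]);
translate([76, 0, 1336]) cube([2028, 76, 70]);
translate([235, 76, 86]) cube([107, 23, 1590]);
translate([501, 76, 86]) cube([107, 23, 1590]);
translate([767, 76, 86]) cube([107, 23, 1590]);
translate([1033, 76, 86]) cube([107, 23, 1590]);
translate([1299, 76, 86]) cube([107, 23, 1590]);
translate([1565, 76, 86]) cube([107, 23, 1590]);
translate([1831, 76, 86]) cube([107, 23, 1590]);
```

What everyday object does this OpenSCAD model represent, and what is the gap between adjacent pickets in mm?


A fence section. The picket gap is 159 mm.

Two posts, two rails, 7 pickets — a fence section. Span 2028 mm holds 7 pickets of 107 mm with 8 equal gaps: ⌊(2028 − 7·107) / 8⌋ = 159 mm.


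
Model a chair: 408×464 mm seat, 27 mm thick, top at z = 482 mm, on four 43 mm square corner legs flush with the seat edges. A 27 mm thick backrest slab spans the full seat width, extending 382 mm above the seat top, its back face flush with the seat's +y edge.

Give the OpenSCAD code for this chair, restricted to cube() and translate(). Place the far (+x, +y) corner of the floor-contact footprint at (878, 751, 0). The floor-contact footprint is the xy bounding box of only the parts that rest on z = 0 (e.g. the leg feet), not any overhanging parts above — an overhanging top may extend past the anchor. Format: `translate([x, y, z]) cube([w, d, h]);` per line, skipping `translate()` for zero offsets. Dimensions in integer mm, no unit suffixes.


translate([470, 287, 455]) cube([408, 464, 27]);
translate([470, 287, 0]) cube([43, 43, 455]);
translate([835, 287, 0]) cube([43, 43, 455]);
translate([470, 708, 0]) cube([43, 43, 455]);
translate([835, 708, 0]) cube([43, 43, 455]);
translate([470, 724, 482]) cube([408, 27, 382]);


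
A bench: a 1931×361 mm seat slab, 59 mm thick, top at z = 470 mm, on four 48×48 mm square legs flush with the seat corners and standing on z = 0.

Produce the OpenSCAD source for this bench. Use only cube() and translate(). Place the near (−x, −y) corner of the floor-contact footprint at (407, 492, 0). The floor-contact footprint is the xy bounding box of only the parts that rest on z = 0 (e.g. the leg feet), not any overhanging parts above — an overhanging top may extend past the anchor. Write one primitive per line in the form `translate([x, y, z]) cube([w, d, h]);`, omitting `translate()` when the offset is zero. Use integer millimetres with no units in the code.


translate([407, 492, 411]) cube([1931, 361, 59]);
translate([407, 492, 0]) cube([48, 48, 411]);
translate([407, 805, 0]) cube([48, 48, 411]);
translate([2290, 492, 0]) cube([48, 48, 411]);
translate([2290, 805, 0]) cube([48, 48, 411]);


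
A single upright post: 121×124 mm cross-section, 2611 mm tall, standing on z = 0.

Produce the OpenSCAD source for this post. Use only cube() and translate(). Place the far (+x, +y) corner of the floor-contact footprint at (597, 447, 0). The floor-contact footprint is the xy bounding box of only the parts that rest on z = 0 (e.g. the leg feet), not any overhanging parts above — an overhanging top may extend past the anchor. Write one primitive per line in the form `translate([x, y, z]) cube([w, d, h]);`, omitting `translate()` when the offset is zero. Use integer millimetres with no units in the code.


translate([476, 323, 0]) cube([121, 124, 2611]);


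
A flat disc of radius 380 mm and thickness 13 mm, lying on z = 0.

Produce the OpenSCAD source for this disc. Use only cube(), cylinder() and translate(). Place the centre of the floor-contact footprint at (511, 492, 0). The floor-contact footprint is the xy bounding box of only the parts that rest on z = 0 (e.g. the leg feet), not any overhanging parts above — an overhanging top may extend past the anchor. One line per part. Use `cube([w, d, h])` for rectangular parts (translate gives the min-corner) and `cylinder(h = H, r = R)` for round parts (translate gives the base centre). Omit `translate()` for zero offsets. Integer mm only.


translate([511, 492, 0]) cylinder(h = 13, r = 380);


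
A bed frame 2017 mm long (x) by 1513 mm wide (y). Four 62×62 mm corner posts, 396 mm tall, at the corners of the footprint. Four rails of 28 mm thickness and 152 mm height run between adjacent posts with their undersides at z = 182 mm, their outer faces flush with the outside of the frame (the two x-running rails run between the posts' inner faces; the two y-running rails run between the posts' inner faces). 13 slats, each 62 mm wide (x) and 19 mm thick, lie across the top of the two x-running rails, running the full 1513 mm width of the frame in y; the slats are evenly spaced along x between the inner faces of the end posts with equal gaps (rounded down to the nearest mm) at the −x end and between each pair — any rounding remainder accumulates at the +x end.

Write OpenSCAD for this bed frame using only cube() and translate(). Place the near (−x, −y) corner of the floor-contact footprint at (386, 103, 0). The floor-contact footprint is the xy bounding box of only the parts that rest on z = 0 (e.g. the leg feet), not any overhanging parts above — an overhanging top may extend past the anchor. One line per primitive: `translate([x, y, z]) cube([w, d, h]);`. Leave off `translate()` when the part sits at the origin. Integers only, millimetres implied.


translate([386, 103, 0]) cube([62, 62, 396]);
translate([386, 1554, 0]) cube([62, 62, 396]);
translate([2341, 103, 0]) cube([62, 62, 396]);
translate([2341, 1554, 0]) cube([62, 62, 396]);
translate([448, 103, 182]) cube([1893, 28, 152]);
translate([448, 1588, 182]) cube([1893, 28, 152]);
translate([386, 165, 182]) cube([28, 1389, 152]);
translate([2375, 165, 182]) cube([28, 1389, 152]);
translate([525, 103, 334]) cube([62, 1513, 19]);
translate([664, 103, 334]) cube([62, 1513, 19]);
translate([803, 103, 334]) cube([62, 1513, 19]);
translate([942, 103, 334]) cube([62, 1513, 19]);
translate([1081, 103, 334]) cube([62, 1513, 19]);
translate([1220, 103, 334]) cube([62, 1513, 19]);
translate([1359, 103, 334]) cube([62, 1513, 19]);
translate([1498, 103, 334]) cube([62, 1513, 19]);
translate([1637, 103, 334]) cube([62, 1513, 19]);
translate([1776, 103, 334]) cube([62, 1513, 19]);
translate([1915, 103, 334]) cube([62, 1513, 19]);
translate([2054, 103, 334]) cube([62, 1513, 19]);
translate([2193, 103, 334]) cube([62, 1513, 19]);


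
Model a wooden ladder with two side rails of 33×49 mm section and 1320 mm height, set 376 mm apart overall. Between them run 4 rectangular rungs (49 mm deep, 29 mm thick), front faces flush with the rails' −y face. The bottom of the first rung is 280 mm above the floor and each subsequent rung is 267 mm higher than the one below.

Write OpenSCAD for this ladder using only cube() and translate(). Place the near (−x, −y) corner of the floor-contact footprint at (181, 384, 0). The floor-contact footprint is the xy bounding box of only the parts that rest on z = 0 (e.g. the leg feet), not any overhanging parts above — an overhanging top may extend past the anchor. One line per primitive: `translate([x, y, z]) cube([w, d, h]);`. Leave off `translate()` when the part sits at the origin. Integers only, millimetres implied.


translate([181, 384, 0]) cube([33, 49, 1320]);
translate([524, 384, 0]) cube([33, 49, 1320]);
translate([214, 384, 280]) cube([310, 49, 29]);
translate([214, 384, 547]) cube([310, 49, 29]);
translate([214, 384, 814]) cube([310, 49, 29]);
translate([214, 384, 1081]) cube([310, 49, 29]);


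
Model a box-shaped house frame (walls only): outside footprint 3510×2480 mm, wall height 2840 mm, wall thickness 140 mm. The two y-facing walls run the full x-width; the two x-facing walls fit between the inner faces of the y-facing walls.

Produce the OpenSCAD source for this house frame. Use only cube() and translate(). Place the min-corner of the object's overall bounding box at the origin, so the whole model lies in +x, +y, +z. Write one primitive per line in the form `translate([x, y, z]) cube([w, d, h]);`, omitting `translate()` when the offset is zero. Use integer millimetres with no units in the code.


cube([3510, 140, 2840]);
translate([0, 2340, 0]) cube([3510, 140, 2840]);
translate([0, 140, 0]) cube([140, 2200, 2840]);
translate([3370, 140, 0]) cube([140, 2200, 2840]);


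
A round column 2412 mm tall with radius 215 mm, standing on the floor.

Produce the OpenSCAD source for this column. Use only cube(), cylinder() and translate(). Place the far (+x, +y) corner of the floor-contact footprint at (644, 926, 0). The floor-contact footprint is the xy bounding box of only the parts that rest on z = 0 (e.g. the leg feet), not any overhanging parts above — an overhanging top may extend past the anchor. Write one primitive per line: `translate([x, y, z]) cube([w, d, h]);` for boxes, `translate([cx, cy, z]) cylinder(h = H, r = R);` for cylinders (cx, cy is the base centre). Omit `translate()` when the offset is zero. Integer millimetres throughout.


translate([429, 711, 0]) cylinder(h = 2412, r = 215);


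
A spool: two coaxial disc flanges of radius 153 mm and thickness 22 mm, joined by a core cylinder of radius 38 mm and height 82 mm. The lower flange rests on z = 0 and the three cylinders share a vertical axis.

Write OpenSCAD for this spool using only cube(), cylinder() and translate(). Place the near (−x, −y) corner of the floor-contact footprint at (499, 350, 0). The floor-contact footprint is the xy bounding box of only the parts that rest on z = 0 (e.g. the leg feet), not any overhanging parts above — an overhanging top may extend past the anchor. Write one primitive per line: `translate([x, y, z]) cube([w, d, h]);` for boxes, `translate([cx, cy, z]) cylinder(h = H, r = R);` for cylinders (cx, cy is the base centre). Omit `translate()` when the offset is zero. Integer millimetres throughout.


translate([652, 503, 0]) cylinder(h = 22, r = 153);
translate([652, 503, 22]) cylinder(h = 82, r = 38);
translate([652, 503, 104]) cylinder(h = 22, r = 153);


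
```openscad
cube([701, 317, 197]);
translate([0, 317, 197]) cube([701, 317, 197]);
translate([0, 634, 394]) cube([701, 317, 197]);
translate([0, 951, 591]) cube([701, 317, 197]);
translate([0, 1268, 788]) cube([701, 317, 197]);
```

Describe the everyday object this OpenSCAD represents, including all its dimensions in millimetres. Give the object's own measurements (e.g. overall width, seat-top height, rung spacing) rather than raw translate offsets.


A straight staircase of 5 solid steps. Each step is 701 mm wide (x), 317 mm deep (y, the going) and 197 mm tall (the rise). The first step rests on the floor; each subsequent step sits one going further in +y and one rise higher in +z, directly behind and above the previous step with no overlap.


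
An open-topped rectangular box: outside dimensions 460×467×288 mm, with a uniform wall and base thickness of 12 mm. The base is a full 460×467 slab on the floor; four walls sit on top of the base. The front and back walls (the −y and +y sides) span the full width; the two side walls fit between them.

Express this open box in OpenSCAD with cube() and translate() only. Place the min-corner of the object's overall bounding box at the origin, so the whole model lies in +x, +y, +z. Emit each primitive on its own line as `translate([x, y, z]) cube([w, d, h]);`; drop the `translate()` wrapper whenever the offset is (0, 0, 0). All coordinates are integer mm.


cube([460, 467, 12]);
translate([0, 0, 12]) cube([460, 12, 276]);
translate([0, 455, 12]) cube([460, 12, 276]);
translate([0, 12, 12]) cube([12, 443, 276]);
translate([448, 12, 12]) cube([12, 443, 276]);


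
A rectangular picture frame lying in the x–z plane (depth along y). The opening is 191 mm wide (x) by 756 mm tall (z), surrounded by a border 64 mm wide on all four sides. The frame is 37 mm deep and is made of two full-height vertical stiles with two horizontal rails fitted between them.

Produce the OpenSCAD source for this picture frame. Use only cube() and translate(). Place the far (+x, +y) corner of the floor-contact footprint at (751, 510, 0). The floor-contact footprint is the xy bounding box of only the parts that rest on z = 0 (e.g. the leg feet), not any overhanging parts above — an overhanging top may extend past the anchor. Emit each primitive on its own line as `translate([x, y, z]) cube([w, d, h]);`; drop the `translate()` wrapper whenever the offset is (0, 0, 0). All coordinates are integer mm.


translate([432, 473, 0]) cube([64, 37, 884]);
translate([687, 473, 0]) cube([64, 37, 884]);
translate([496, 473, 0]) cube([191, 37, 64]);
translate([496, 473, 820]) cube([191, 37, 64]);


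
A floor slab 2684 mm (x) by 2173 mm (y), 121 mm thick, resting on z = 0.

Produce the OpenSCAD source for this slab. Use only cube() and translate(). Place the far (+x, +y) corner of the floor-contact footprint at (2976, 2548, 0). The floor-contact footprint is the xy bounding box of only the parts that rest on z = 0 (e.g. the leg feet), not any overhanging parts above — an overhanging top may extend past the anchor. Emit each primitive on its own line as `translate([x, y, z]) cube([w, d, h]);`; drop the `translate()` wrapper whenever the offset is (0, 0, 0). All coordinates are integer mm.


translate([292, 375, 0]) cube([2684, 2173, 121]);


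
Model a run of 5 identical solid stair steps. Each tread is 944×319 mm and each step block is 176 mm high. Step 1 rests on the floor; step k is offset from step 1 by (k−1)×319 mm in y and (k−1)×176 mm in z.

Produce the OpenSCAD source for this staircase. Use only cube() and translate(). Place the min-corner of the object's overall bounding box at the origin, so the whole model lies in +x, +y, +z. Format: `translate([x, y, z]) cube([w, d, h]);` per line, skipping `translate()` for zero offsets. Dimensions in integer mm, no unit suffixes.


cube([944, 319, 176]);
translate([0, 319, 176]) cube([944, 319, 176]);
translate([0, 638, 352]) cube([944, 319, 176]);
translate([0, 957, 528]) cube([944, 319, 176]);
translate([0, 1276, 704]) cube([944, 319, 176]);


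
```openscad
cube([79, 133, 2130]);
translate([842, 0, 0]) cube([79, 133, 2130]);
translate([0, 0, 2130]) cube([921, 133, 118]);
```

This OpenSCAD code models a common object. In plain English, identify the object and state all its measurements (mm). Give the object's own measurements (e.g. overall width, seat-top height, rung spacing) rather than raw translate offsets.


A door frame. The clear opening is 763 mm wide and 2130 mm high. Two 79 mm wide jambs, 133 mm deep, stand either side of the opening from the floor to the top of the opening. A 118 mm thick head sits across the top of both jambs, spanning the full outside width of the frame.


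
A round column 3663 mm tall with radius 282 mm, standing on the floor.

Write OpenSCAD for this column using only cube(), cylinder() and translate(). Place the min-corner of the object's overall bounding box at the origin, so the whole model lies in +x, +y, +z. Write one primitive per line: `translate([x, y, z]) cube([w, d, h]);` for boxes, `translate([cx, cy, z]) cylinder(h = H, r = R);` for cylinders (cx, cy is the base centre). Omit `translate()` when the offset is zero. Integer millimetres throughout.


translate([282, 282, 0]) cylinder(h = 3663, r = 282);


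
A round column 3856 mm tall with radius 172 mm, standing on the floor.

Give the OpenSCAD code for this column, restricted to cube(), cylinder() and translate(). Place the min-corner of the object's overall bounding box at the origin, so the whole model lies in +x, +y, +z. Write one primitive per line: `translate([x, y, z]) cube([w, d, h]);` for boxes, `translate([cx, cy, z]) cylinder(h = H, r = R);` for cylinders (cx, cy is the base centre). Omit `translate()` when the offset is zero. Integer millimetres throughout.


translate([172, 172, 0]) cylinder(h = 3856, r = 172);


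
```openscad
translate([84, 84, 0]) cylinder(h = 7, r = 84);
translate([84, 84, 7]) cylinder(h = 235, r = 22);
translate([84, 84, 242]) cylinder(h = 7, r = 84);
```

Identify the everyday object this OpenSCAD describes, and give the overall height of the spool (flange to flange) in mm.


A spool. The overall height is 249 mm.

Three coaxial cylinders, large–small–large — a spool. Two 7 mm flanges and a 235 mm core give 7 + 235 + 7 = 249 mm.


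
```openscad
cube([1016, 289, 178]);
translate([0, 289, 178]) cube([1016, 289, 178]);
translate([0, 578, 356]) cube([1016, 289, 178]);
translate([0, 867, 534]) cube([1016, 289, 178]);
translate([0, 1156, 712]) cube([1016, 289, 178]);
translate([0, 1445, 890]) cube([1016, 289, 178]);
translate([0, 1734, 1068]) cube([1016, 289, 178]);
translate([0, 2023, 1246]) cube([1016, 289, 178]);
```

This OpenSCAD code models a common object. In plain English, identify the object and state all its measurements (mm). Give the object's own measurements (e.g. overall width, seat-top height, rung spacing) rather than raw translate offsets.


A straight staircase of 8 solid steps. Each step is 1016 mm wide (x), 289 mm deep (y, the going) and 178 mm tall (the rise). The first step rests on the floor; each subsequent step sits one going further in +y and one rise higher in +z, directly behind and above the previous step with no overlap.


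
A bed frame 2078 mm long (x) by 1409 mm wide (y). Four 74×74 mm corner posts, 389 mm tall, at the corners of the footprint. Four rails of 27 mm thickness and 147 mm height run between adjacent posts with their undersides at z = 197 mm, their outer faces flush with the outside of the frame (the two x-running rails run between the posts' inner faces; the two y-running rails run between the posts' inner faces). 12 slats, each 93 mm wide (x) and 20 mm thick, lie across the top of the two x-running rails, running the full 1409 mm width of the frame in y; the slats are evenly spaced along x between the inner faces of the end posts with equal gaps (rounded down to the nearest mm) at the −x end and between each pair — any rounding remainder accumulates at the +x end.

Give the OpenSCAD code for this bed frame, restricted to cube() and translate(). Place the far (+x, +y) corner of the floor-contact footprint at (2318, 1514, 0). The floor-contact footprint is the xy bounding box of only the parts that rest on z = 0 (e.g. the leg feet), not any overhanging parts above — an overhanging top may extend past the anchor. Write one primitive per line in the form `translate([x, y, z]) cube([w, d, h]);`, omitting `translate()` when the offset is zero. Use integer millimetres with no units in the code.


translate([240, 105, 0]) cube([74, 74, 389]);
translate([240, 1440, 0]) cube([74, 74, 389]);
translate([2244, 105, 0]) cube([74, 74, 389]);
translate([2244, 1440, 0]) cube([74, 74, 389]);
translate([314, 105, 197]) cube([1930, 27, 147]);
translate([314, 1487, 197]) cube([1930, 27, 147]);
translate([240, 179, 197]) cube([27, 1261, 147]);
translate([2291, 179, 197]) cube([27, 1261, 147]);
translate([376, 105, 344]) cube([93, 1409, 20]);
translate([531, 105, 344]) cube([93, 1409, 20]);
translate([686, 105, 344]) cube([93, 1409, 20]);
translate([841, 105, 344]) cube([93, 1409, 20]);
translate([996, 105, 344]) cube([93, 1409, 20]);
translate([1151, 105, 344]) cube([93, 1409, 20]);
translate([1306, 105, 344]) cube([93, 1409, 20]);
translate([1461, 105, 344]) cube([93, 1409, 20]);
translate([1616, 105, 344]) cube([93, 1409, 20]);
translate([1771, 105, 344]) cube([93, 1409, 20]);
translate([1926, 105, 344]) cube([93, 1409, 20]);
translate([2081, 105, 344]) cube([93, 1409, 20]);


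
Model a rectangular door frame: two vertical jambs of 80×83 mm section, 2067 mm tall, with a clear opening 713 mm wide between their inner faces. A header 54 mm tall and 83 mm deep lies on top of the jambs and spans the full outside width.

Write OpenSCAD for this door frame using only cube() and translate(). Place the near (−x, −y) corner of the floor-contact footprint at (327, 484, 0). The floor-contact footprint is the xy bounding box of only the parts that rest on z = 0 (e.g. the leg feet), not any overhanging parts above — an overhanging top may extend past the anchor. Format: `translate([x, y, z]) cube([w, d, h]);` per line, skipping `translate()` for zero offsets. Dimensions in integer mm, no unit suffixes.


translate([327, 484, 0]) cube([80, 83, 2067]);
translate([1120, 484, 0]) cube([80, 83, 2067]);
translate([327, 484, 2067]) cube([873, 83, 54]);


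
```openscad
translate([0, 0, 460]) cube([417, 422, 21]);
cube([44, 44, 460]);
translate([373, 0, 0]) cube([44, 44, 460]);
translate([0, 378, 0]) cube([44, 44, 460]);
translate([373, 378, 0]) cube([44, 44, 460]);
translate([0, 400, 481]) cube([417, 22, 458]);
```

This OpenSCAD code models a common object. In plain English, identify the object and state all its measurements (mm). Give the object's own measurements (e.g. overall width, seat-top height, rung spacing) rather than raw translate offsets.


A chair. The seat is a 417×422×21 mm slab with its top at z = 481 mm, on four 44×44 mm corner legs (flush with the seat edges, standing on z = 0). A flat backrest 22 mm thick, 458 mm tall, spans the full seat width and rises from the seat top along its +y edge, rear face flush with the rear of the seat.


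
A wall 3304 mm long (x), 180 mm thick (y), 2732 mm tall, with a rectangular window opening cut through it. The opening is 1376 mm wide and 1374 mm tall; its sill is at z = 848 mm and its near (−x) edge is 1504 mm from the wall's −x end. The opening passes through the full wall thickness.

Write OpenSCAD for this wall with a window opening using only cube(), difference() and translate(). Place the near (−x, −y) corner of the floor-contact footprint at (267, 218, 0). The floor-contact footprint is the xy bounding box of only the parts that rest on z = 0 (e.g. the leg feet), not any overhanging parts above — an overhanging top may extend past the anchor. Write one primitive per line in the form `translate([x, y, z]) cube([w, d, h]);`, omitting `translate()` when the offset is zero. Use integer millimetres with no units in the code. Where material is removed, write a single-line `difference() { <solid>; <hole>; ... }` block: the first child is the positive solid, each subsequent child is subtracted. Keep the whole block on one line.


difference() { translate([267, 218, 0]) cube([3304, 180, 2732]); translate([1771, 218, 848]) cube([1376, 180, 1374]); }


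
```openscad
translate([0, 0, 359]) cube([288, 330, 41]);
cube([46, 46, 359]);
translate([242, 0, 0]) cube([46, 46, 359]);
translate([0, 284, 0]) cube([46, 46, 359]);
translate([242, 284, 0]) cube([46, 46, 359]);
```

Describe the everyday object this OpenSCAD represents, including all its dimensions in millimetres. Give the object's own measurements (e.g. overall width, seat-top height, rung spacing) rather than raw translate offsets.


A four-legged stool. The seat is a 288×330×41 mm slab whose top surface is at z = 400 mm; four square legs, each 46×46 mm in cross-section, run from the floor (z = 0) to the underside of the seat, each flush with a corner of the seat.


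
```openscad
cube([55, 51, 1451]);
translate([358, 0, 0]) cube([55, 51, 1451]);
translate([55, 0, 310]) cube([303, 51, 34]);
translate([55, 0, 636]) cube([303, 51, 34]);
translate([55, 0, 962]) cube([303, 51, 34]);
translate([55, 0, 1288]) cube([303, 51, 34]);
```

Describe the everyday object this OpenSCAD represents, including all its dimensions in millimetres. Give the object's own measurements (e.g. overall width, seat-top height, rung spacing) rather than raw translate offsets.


A straight ladder. Two 55×51 mm vertical rails, 1451 mm tall, stand 413 mm apart (outside-to-outside) with their front faces coplanar on the −y side. 4 rungs, each 51 mm deep and 34 mm tall, span between the inner faces of the rails, front faces flush with the rails. The lowest rung's underside is at z = 310 mm and rungs are spaced 326 mm apart (underside to underside).


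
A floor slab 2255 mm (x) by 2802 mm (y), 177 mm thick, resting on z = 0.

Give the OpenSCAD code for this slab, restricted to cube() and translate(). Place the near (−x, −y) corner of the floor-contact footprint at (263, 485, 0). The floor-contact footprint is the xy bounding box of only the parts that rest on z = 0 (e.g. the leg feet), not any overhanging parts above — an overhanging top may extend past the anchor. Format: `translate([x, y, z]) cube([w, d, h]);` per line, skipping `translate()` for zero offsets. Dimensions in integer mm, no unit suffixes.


translate([263, 485, 0]) cube([2255, 2802, 177]);


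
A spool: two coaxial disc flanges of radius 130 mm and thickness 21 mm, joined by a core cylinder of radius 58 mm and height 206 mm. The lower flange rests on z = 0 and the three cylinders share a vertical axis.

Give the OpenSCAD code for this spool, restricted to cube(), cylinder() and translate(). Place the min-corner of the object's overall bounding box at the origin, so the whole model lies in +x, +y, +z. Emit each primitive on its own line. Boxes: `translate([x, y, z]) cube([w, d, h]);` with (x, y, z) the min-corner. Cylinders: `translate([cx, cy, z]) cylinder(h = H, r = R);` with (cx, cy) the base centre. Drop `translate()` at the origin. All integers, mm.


translate([130, 130, 0]) cylinder(h = 21, r = 130);
translate([130, 130, 21]) cylinder(h = 206, r = 58);
translate([130, 130, 227]) cylinder(h = 21, r = 130);


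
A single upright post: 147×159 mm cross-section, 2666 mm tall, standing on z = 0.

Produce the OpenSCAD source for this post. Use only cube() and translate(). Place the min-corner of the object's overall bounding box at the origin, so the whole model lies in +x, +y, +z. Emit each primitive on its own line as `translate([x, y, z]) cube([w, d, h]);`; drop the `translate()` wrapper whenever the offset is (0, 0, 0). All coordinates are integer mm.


cube([147, 159, 2666]);


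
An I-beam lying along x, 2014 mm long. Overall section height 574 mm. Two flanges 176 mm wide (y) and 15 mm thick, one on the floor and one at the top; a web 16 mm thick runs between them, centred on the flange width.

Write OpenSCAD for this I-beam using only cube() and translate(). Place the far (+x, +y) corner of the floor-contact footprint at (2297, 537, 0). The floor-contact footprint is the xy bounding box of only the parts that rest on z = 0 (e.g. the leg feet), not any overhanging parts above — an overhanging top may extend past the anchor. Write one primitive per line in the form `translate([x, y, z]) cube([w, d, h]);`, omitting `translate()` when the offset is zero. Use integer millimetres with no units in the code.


translate([283, 361, 0]) cube([2014, 176, 15]);
translate([283, 441, 15]) cube([2014, 16, 544]);
translate([283, 361, 559]) cube([2014, 176, 15]);


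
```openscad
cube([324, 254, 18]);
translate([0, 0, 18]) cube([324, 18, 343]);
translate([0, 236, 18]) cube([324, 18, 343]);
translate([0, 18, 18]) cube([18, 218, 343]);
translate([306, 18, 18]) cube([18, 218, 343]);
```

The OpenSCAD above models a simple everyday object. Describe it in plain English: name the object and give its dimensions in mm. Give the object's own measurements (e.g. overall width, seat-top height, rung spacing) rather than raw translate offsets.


An open-topped rectangular box: outside dimensions 324×254×361 mm, with a uniform wall and base thickness of 18 mm. The base is a full 324×254 slab on the floor; four walls sit on top of the base. The front and back walls (the −y and +y sides) span the full width; the two side walls fit between them.


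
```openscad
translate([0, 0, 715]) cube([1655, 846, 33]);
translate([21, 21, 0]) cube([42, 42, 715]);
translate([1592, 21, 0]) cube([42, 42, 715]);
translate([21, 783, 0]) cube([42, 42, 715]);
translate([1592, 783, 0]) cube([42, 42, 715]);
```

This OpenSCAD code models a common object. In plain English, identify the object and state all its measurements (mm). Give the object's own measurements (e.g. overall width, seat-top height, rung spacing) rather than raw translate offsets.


A rectangular dining table. The top is 1655×846×33 mm with its upper surface at z = 748 mm. It stands on four 42×42 mm square legs, each inset 21 mm from the nearest pair of top edges, running from the floor to the underside of the top.


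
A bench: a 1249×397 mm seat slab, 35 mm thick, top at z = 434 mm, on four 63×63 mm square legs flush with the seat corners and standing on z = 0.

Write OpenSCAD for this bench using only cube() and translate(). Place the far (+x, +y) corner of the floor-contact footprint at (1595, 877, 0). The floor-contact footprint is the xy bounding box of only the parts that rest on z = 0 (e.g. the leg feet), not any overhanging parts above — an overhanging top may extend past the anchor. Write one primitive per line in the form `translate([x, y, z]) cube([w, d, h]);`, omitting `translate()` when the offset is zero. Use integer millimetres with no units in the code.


translate([346, 480, 399]) cube([1249, 397, 35]);
translate([346, 480, 0]) cube([63, 63, 399]);
translate([346, 814, 0]) cube([63, 63, 399]);
translate([1532, 480, 0]) cube([63, 63, 399]);
translate([1532, 814, 0]) cube([63, 63, 399]);


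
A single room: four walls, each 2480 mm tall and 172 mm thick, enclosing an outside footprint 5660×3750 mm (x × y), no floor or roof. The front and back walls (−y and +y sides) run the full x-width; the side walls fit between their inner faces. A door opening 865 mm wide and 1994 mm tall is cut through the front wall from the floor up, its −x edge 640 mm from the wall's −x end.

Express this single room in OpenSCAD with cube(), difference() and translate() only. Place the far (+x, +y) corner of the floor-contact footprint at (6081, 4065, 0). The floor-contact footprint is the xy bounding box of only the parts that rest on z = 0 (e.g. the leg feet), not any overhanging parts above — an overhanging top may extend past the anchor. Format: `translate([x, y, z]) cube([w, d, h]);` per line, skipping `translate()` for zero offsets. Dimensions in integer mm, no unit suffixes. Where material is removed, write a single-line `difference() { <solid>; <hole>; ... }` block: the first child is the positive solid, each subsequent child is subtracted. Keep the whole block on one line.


difference() { translate([421, 315, 0]) cube([5660, 172, 2480]); translate([1061, 315, 0]) cube([865, 172, 1994]); }
translate([421, 3893, 0]) cube([5660, 172, 2480]);
translate([421, 487, 0]) cube([172, 3406, 2480]);
translate([5909, 487, 0]) cube([172, 3406, 2480]);


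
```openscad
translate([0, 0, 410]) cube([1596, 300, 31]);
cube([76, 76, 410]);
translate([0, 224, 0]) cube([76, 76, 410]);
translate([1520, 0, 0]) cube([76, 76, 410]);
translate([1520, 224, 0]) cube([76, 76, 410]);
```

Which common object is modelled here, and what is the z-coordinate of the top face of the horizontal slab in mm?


A bench. The seat-top height is 441 mm.

A long slab on four corner posts — a bench. The slab sits at z = 410 with thickness 31, so the top is 410 + 31 = 441 mm.


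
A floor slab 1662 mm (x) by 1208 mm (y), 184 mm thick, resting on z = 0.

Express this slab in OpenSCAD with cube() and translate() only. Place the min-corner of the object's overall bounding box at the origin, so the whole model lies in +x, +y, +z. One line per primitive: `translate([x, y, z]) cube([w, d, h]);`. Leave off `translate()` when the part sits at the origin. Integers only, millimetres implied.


cube([1662, 1208, 184]);


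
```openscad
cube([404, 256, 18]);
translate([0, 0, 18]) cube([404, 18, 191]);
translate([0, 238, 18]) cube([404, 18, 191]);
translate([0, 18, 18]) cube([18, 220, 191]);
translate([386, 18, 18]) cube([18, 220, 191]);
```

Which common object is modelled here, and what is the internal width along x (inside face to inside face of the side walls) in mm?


An open box. The internal width is 368 mm.

A 404×256 base slab with four walls standing on it — an open box. The base is 404 mm wide and the walls are 18 mm thick, so the internal width is 404 − 2 × 18 = 368 mm.


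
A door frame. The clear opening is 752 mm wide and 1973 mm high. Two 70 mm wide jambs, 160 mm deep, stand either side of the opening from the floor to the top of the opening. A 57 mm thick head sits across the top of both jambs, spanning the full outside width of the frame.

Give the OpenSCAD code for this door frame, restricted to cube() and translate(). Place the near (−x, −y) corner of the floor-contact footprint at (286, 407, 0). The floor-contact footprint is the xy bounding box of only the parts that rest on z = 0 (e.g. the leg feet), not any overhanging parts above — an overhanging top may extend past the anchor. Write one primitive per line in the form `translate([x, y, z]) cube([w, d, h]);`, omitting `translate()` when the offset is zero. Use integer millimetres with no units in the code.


translate([286, 407, 0]) cube([70, 160, 1973]);
translate([1108, 407, 0]) cube([70, 160, 1973]);
translate([286, 407, 1973]) cube([892, 160, 57]);


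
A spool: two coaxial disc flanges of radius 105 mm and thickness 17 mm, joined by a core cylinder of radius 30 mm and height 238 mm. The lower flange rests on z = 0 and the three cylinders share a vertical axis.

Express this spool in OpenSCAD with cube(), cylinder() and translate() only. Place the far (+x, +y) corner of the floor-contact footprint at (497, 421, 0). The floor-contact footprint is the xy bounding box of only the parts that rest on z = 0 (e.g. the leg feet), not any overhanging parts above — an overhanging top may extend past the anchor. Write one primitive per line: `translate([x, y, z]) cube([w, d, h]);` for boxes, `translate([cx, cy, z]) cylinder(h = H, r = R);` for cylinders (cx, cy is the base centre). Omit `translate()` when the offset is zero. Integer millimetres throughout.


translate([392, 316, 0]) cylinder(h = 17, r = 105);
translate([392, 316, 17]) cylinder(h = 238, r = 30);
translate([392, 316, 255]) cylinder(h = 17, r = 105);


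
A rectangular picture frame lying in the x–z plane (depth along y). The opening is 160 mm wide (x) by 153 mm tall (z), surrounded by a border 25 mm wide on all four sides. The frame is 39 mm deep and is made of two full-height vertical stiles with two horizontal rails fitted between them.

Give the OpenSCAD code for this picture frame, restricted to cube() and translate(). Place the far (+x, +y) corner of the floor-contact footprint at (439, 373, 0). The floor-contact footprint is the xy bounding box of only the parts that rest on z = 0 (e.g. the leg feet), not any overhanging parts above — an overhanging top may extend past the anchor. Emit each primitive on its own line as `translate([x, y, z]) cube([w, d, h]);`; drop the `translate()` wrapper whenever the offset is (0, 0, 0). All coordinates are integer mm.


translate([229, 334, 0]) cube([25, 39, 203]);
translate([414, 334, 0]) cube([25, 39, 203]);
translate([254, 334, 0]) cube([160, 39, 25]);
translate([254, 334, 178]) cube([160, 39, 25]);


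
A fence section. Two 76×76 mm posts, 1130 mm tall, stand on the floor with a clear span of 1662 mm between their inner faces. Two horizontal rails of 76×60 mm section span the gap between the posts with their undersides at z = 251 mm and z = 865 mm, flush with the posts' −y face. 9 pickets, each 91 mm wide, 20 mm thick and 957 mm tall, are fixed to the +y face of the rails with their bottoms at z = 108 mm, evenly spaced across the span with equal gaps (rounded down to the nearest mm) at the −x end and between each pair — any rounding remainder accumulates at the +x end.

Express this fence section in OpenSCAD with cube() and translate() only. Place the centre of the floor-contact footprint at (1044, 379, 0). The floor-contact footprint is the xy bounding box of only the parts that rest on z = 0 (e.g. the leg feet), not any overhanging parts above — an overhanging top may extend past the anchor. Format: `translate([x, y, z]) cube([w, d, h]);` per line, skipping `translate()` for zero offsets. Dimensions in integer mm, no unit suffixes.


translate([137, 341, 0]) cube([76, 76, 1130]);
translate([1875, 341, 0]) cube([76, 76, 1130]);
translate([213, 341, 251]) cube([1662, 76, 60]);
translate([213, 341, 865]) cube([1662, 76, 60]);
translate([297, 417, 108]) cube([91, 20, 957]);
translate([472, 417, 108]) cube([91, 20, 957]);
translate([647, 417, 108]) cube([91, 20, 957]);
translate([822, 417, 108]) cube([91, 20, 957]);
translate([997, 417, 108]) cube([91, 20, 957]);
translate([1172, 417, 108]) cube([91, 20, 957]);
translate([1347, 417, 108]) cube([91, 20, 957]);
translate([1522, 417, 108]) cube([91, 20, 957]);
translate([1697, 417, 108]) cube([91, 20, 957]);


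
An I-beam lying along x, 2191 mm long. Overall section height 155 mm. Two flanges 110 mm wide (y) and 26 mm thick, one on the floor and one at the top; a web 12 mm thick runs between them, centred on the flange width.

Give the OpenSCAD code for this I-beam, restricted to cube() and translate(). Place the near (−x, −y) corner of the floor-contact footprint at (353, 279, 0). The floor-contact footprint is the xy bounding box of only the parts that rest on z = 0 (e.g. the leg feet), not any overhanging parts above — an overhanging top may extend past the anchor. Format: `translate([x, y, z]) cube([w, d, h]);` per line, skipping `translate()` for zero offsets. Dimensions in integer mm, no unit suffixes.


translate([353, 279, 0]) cube([2191, 110, 26]);
translate([353, 328, 26]) cube([2191, 12, 103]);
translate([353, 279, 129]) cube([2191, 110, 26]);


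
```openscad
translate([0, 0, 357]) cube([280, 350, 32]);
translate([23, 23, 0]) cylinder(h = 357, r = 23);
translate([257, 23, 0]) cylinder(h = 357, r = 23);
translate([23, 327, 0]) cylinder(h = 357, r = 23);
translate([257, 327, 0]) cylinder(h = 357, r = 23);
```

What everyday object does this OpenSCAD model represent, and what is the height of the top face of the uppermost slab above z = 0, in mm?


A stool. The seat height is 389 mm.

A 280×350×32 slab at z = 357 on four corner cylinders — a stool. The seat top is 357 + 32 = 389 mm.
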